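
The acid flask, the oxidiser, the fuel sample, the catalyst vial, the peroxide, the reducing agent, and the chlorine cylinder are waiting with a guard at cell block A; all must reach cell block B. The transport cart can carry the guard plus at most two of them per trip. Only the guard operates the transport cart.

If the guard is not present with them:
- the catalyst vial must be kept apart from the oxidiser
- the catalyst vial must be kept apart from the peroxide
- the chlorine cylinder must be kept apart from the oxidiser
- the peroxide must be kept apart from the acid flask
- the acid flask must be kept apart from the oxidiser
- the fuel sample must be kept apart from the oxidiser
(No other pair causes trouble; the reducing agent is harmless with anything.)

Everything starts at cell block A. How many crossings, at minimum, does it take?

Counting alone: the guard can take at most 2 across per trip to cell block B, so moving all 7 needs at least 4 loaded trips out, with a return between consecutive ones — at least 7 crossings.
The safety rule pushes this higher. Following every safe sequence of crossings, the most of the 7 that can be at cell block B as the transport cart arrives there on crossing 7 is 6 — never all 7.
So no plan with fewer than 9 crossings exists, and this one achieves 9:
1. Guard goes to cell block B with the oxidiser and the peroxide.  [cell block A: the acid flask, the catalyst vial, the chlorine cylinder, the fuel sample, the reducing agent | cell block B: the oxidiser, the peroxide]
2. Guard goes back to cell block A alone.  [cell block A: the acid flask, the catalyst vial, the chlorine cylinder, the fuel sample, the reducing agent | cell block B: the oxidiser, the peroxide]
3. Guard goes to cell block B with the reducing agent.  [cell block A: the acid flask, the catalyst vial, the chlorine cylinder, the fuel sample | cell block B: the oxidiser, the peroxide, the reducing agent]
4. Guard goes back to cell block A alone.  [cell block A: the acid flask, the catalyst vial, the chlorine cylinder, the fuel sample | cell block B: the oxidiser, the peroxide, the reducing agent]
5. Guard goes to cell block B with the acid flask and the fuel sample.  [cell block A: the catalyst vial, the chlorine cylinder | cell block B: the acid flask, the fuel sample, the oxidiser, the peroxide, the reducing agent]
6. Guard goes back to cell block A with the oxidiser and the peroxide.  [cell block A: the catalyst vial, the chlorine cylinder, the oxidiser, the peroxide | cell block B: the acid flask, the fuel sample, the reducing agent]
7. Guard goes to cell block B with the catalyst vial and the chlorine cylinder.  [cell block A: the oxidiser, the peroxide | cell block B: the acid flask, the catalyst vial, the chlorine cylinder, the fuel sample, the reducing agent]
8. Guard goes back to cell block A alone.  [cell block A: the oxidiser, the peroxide | cell block B: the acid flask, the catalyst vial, the chlorine cylinder, the fuel sample, the reducing agent]
9. Guard goes to cell block B with the oxidiser and the peroxide.  [cell block A: — | cell block B: the acid flask, the catalyst vial, the chlorine cylinder, the fuel sample, the oxidiser, the peroxide, the reducing agent]

9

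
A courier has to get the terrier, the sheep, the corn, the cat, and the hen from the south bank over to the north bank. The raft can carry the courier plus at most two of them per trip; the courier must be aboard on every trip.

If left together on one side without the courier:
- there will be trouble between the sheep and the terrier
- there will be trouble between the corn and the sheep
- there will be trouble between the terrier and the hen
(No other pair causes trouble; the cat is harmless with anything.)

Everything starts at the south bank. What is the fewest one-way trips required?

5

Counting alone: the courier can take at most 2 across per trip to the north bank, so moving all 5 needs at least 3 loaded trips out, with a return between consecutive ones — at least 5 crossings.
The plan below uses exactly 5 crossings, so it is optimal:
1. Courier goes to the north bank with the sheep and the terrier.
2. Courier goes back to the south bank with the terrier.
3. Courier goes to the north bank with the cat and the hen.
4. Courier goes back to the south bank alone.
5. Courier goes to the north bank with the corn and the terrier.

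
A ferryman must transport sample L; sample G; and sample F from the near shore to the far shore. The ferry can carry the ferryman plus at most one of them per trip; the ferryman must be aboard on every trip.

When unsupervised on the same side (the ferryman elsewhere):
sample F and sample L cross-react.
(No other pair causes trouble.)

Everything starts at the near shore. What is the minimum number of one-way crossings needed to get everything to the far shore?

5

Counting alone: the ferryman can take at most 1 across per trip to the far shore, so moving all 3 needs at least 3 loaded trips out, with a return between consecutive ones — at least 5 crossings.
The plan below uses exactly 5 crossings, so it is optimal:
1. Ferryman goes to the far shore with sample L.  [the near shore: sample F, sample G | the far shore: sample L]
2. Ferryman goes back to the near shore alone.  [the near shore: sample F, sample G | the far shore: sample L]
3. Ferryman goes to the far shore with sample G.  [the near shore: sample F | the far shore: sample G, sample L]
4. Ferryman goes back to the near shore alone.  [the near shore: sample F | the far shore: sample G, sample L]
5. Ferryman goes to the far shore with sample F.  [the near shore: — | the far shore: sample F, sample G, sample L]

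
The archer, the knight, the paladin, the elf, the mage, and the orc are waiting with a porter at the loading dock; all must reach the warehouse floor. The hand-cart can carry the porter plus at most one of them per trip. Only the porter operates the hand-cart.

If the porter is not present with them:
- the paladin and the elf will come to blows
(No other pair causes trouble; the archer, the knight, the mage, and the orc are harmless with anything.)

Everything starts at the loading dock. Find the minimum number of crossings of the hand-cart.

Counting alone: the porter can take at most 1 across per trip to the warehouse floor, so moving all 6 needs at least 6 loaded trips out, with a return between consecutive ones — at least 11 crossings.
The plan below uses exactly 11 crossings, so it is optimal:
1. Porter goes to the warehouse floor with the paladin.
2. Porter goes back to the loading dock alone.
3. Porter goes to the warehouse floor with the archer.
4. Porter goes back to the loading dock alone.
5. Porter goes to the warehouse floor with the knight.
6. Porter goes back to the loading dock alone.
7. Porter goes to the warehouse floor with the mage.
8. Porter goes back to the loading dock alone.
9. Porter goes to the warehouse floor with the orc.
10. Porter goes back to the loading dock alone.
11. Porter goes to the warehouse floor with the elf.

11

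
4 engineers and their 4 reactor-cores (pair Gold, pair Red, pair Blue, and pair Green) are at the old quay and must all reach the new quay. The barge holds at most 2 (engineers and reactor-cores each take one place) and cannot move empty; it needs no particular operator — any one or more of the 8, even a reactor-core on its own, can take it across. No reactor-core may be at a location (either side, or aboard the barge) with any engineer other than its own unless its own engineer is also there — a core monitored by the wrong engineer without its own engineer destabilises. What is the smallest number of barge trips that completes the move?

Following every safe sequence of crossings from the start, the most of the 8 that can be at the new quay as the barge arrives there on crossings 1, 3, 5 is 2, 3, 4 respectively; the best ever achieved is 4 of 8.
From crossing 7 on, no configuration arises that was not already reachable earlier: only 44 distinct safe configurations (who is on which side, and where the barge is) can ever be reached, none of them has everyone across, and every continuation just revisits them. So no valid plan exists.

impossible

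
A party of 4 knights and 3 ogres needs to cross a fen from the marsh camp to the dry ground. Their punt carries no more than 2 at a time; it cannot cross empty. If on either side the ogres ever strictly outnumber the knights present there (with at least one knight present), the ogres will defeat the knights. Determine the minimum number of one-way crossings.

11

Counting alone: each trip to the dry ground takes at most 2 across and each return brings at least 1 back, so after t trips out (and t−1 returns) at most 2t − (t−1) of the 7 are across; that first reaches 7 at t = 6, so at least 11 crossings are needed.
The plan below uses exactly 11 crossings, so it is optimal:
1. 2 ogres → the dry ground.  (the marsh camp: 4K 1O; the dry ground: 0K 2O)
2. 1 ogre ← the marsh camp.  (the marsh camp: 4K 2O; the dry ground: 0K 1O)
3. 2 ogres → the dry ground.  (the marsh camp: 4K 0O; the dry ground: 0K 3O)
4. 1 ogre ← the marsh camp.  (the marsh camp: 4K 1O; the dry ground: 0K 2O)
5. 2 knights → the dry ground.  (the marsh camp: 2K 1O; the dry ground: 2K 2O)
6. 1 ogre ← the marsh camp.  (the marsh camp: 2K 2O; the dry ground: 2K 1O)
7. 1 knight and 1 ogre → the dry ground.  (the marsh camp: 1K 1O; the dry ground: 3K 2O)
8. 1 knight ← the marsh camp.  (the marsh camp: 2K 1O; the dry ground: 2K 2O)
9. 1 knight and 1 ogre → the dry ground.  (the marsh camp: 1K 0O; the dry ground: 3K 3O)
10. 1 ogre ← the marsh camp.  (the marsh camp: 1K 1O; the dry ground: 3K 2O)
11. 1 knight and 1 ogre → the dry ground.  (the marsh camp: 0K 0O; the dry ground: 4K 3O)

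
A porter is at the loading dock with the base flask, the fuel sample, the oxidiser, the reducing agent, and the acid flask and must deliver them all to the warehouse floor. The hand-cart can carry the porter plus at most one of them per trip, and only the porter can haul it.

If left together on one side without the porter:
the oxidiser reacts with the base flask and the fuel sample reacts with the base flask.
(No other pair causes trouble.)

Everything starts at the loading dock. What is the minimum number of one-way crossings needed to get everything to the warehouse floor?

11

Counting alone: the porter can take at most 1 across per trip to the warehouse floor, so moving all 5 needs at least 5 loaded trips out, with a return between consecutive ones — at least 9 crossings.
The safety rule pushes this higher. Following every safe sequence of crossings, the most of the 5 that can be at the warehouse floor as the hand-cart arrives there on crossing 9 is 4 — never all 5.
So no plan with fewer than 11 crossings exists, and this one achieves 11:
1. Porter goes to the warehouse floor with the base flask.  [the loading dock: the acid flask, the fuel sample, the oxidiser, the reducing agent | the warehouse floor: the base flask]
2. Porter goes back to the loading dock alone.  [the loading dock: the acid flask, the fuel sample, the oxidiser, the reducing agent | the warehouse floor: the base flask]
3. Porter goes to the warehouse floor with the fuel sample.  [the loading dock: the acid flask, the oxidiser, the reducing agent | the warehouse floor: the base flask, the fuel sample]
4. Porter goes back to the loading dock with the base flask.  [the loading dock: the acid flask, the base flask, the oxidiser, the reducing agent | the warehouse floor: the fuel sample]
5. Porter goes to the warehouse floor with the oxidiser.  [the loading dock: the acid flask, the base flask, the reducing agent | the warehouse floor: the fuel sample, the oxidiser]
6. Porter goes back to the loading dock alone.  [the loading dock: the acid flask, the base flask, the reducing agent | the warehouse floor: the fuel sample, the oxidiser]
7. Porter goes to the warehouse floor with the reducing agent.  [the loading dock: the acid flask, the base flask | the warehouse floor: the fuel sample, the oxidiser, the reducing agent]
8. Porter goes back to the loading dock alone.  [the loading dock: the acid flask, the base flask | the warehouse floor: the fuel sample, the oxidiser, the reducing agent]
9. Porter goes to the warehouse floor with the acid flask.  [the loading dock: the base flask | the warehouse floor: the acid flask, the fuel sample, the oxidiser, the reducing agent]
10. Porter goes back to the loading dock alone.  [the loading dock: the base flask | the warehouse floor: the acid flask, the fuel sample, the oxidiser, the reducing agent]
11. Porter goes to the warehouse floor with the base flask.  [the loading dock: — | the warehouse floor: the acid flask, the base flask, the fuel sample, the oxidiser, the reducing agent]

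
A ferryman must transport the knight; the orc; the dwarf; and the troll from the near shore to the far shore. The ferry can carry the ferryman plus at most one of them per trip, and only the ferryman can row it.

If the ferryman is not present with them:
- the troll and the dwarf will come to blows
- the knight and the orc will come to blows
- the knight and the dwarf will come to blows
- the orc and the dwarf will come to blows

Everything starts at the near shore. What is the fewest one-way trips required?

Whatever the first load, the items left behind include a forbidden pair without the ferryman. No opening move is safe, so no plan exists.

impossible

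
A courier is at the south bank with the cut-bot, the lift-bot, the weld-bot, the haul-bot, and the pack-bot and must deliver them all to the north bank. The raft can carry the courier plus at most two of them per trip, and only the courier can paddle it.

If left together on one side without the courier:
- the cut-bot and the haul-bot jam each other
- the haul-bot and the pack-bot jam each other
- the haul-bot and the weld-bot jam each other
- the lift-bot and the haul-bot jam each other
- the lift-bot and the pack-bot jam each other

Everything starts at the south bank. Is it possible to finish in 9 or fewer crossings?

Yes

Yes — this plan uses 7 crossings (≤ 9):
1. Courier goes to the north bank with the haul-bot and the lift-bot.
2. Courier goes back to the south bank with the lift-bot.
3. Courier goes to the north bank with the cut-bot and the lift-bot.
4. Courier goes back to the south bank with the haul-bot.
5. Courier goes to the north bank with the haul-bot and the weld-bot.
6. Courier goes back to the south bank with the haul-bot.
7. Courier goes to the north bank with the haul-bot and the pack-bot.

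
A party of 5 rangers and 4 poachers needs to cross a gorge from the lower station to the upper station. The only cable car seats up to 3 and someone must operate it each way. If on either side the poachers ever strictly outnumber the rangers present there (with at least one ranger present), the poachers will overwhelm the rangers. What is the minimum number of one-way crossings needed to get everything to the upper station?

Counting alone: each trip to the upper station takes at most 3 across and each return brings at least 1 back, so after t trips out (and t−1 returns) at most 3t − (t−1) of the 9 are across; that first reaches 9 at t = 4, so at least 7 crossings are needed.
The plan below uses exactly 7 crossings, so it is optimal:
1. 3 poachers → the upper station.  (the lower station: 5R 1P; the upper station: 0R 3P)
2. 1 poacher ← the lower station.  (the lower station: 5R 2P; the upper station: 0R 2P)
3. 3 rangers → the upper station.  (the lower station: 2R 2P; the upper station: 3R 2P)
4. 1 ranger ← the lower station.  (the lower station: 3R 2P; the upper station: 2R 2P)
5. 2 rangers and 1 poacher → the upper station.  (the lower station: 1R 1P; the upper station: 4R 3P)
6. 1 ranger ← the lower station.  (the lower station: 2R 1P; the upper station: 3R 3P)
7. 2 rangers and 1 poacher → the upper station.  (the lower station: 0R 0P; the upper station: 5R 4P)

7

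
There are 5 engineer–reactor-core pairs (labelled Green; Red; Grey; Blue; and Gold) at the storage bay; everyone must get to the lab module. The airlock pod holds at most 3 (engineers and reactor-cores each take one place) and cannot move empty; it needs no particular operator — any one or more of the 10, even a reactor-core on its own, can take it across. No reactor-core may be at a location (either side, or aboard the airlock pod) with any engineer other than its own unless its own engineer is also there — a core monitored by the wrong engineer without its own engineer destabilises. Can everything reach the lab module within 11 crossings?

Yes — this plan uses 11 crossings (≤ 11):
1. engineer Green and reactor-core Green cross → the lab module.
2. engineer Green crosses ← the storage bay.
3. reactor-core Blue, reactor-core Grey, and reactor-core Red cross → the lab module.
4. reactor-core Green crosses ← the storage bay.
5. engineer Blue, engineer Grey, and engineer Red cross → the lab module.
6. engineer Red and reactor-core Red cross ← the storage bay.
7. engineer Gold, engineer Green, and engineer Red cross → the lab module.
8. reactor-core Grey crosses ← the storage bay.
9. reactor-core Green and reactor-core Red cross → the lab module.
10. reactor-core Green crosses ← the storage bay.
11. reactor-core Gold, reactor-core Green, and reactor-core Grey cross → the lab module.

Yes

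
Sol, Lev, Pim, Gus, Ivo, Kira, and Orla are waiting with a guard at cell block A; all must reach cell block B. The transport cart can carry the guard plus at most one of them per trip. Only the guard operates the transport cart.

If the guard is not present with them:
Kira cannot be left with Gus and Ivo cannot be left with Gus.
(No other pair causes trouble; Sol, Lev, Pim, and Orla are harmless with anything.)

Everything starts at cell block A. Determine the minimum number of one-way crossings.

15

Counting alone: the guard can take at most 1 across per trip to cell block B, so moving all 7 needs at least 7 loaded trips out, with a return between consecutive ones — at least 13 crossings.
The safety rule pushes this higher. Following every safe sequence of crossings, the most of the 7 that can be at cell block B as the transport cart arrives there on crossing 13 is 6 — never all 7.
So no plan with fewer than 15 crossings exists, and this one achieves 15:
1. Guard goes to cell block B with Gus.  [cell block A: Ivo, Kira, Lev, Orla, Pim, Sol | cell block B: Gus]
2. Guard goes back to cell block A alone.  [cell block A: Ivo, Kira, Lev, Orla, Pim, Sol | cell block B: Gus]
3. Guard goes to cell block B with Sol.  [cell block A: Ivo, Kira, Lev, Orla, Pim | cell block B: Gus, Sol]
4. Guard goes back to cell block A alone.  [cell block A: Ivo, Kira, Lev, Orla, Pim | cell block B: Gus, Sol]
5. Guard goes to cell block B with Lev.  [cell block A: Ivo, Kira, Orla, Pim | cell block B: Gus, Lev, Sol]
6. Guard goes back to cell block A alone.  [cell block A: Ivo, Kira, Orla, Pim | cell block B: Gus, Lev, Sol]
7. Guard goes to cell block B with Pim.  [cell block A: Ivo, Kira, Orla | cell block B: Gus, Lev, Pim, Sol]
8. Guard goes back to cell block A alone.  [cell block A: Ivo, Kira, Orla | cell block B: Gus, Lev, Pim, Sol]
9. Guard goes to cell block B with Ivo.  [cell block A: Kira, Orla | cell block B: Gus, Ivo, Lev, Pim, Sol]
10. Guard goes back to cell block A with Gus.  [cell block A: Gus, Kira, Orla | cell block B: Ivo, Lev, Pim, Sol]
11. Guard goes to cell block B with Kira.  [cell block A: Gus, Orla | cell block B: Ivo, Kira, Lev, Pim, Sol]
12. Guard goes back to cell block A alone.  [cell block A: Gus, Orla | cell block B: Ivo, Kira, Lev, Pim, Sol]
13. Guard goes to cell block B with Orla.  [cell block A: Gus | cell block B: Ivo, Kira, Lev, Orla, Pim, Sol]
14. Guard goes back to cell block A alone.  [cell block A: Gus | cell block B: Ivo, Kira, Lev, Orla, Pim, Sol]
15. Guard goes to cell block B with Gus.  [cell block A: — | cell block B: Gus, Ivo, Kira, Lev, Orla, Pim, Sol]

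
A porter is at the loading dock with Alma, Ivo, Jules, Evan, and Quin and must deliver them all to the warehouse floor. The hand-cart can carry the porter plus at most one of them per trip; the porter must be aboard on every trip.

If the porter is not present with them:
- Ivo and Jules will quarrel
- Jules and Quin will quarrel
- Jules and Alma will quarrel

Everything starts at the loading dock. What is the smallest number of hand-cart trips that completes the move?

impossible

Following every safe sequence of crossings from the start, the most of the 5 that can be at the warehouse floor as the hand-cart arrives there on crossings 1, 3, 5 is 1, 2, 3 respectively; the best ever achieved is 3 of 5.
From crossing 7 on, no configuration arises that was not already reachable earlier: only 18 distinct safe configurations (who is on which side, and where the hand-cart is) can ever be reached, none of them has everyone across, and every continuation just revisits them. So no valid plan exists.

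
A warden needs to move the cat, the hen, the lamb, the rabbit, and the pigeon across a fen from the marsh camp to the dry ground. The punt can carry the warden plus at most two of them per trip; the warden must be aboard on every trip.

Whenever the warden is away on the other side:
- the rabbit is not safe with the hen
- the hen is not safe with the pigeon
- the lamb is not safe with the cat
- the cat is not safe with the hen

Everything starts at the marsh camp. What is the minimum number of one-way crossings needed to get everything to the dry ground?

5

Counting alone: the warden can take at most 2 across per trip to the dry ground, so moving all 5 needs at least 3 loaded trips out, with a return between consecutive ones — at least 5 crossings.
The plan below uses exactly 5 crossings, so it is optimal:
1. Warden goes to the dry ground with the cat and the hen.  [the marsh camp: the lamb, the pigeon, the rabbit | the dry ground: the cat, the hen]
2. Warden goes back to the marsh camp with the hen.  [the marsh camp: the hen, the lamb, the pigeon, the rabbit | the dry ground: the cat]
3. Warden goes to the dry ground with the pigeon and the rabbit.  [the marsh camp: the hen, the lamb | the dry ground: the cat, the pigeon, the rabbit]
4. Warden goes back to the marsh camp alone.  [the marsh camp: the hen, the lamb | the dry ground: the cat, the pigeon, the rabbit]
5. Warden goes to the dry ground with the hen and the lamb.  [the marsh camp: — | the dry ground: the cat, the hen, the lamb, the pigeon, the rabbit]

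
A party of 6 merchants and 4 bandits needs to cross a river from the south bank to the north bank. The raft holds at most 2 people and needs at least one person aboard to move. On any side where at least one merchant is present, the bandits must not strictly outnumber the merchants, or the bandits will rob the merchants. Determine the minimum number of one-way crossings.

17

Counting alone: each trip to the north bank takes at most 2 across and each return brings at least 1 back, so after t trips out (and t−1 returns) at most 2t − (t−1) of the 10 are across; that first reaches 10 at t = 9, so at least 17 crossings are needed.
The plan below uses exactly 17 crossings, so it is optimal:
1. 2 bandits → the north bank.  (the south bank: 6M 2B; the north bank: 0M 2B)
2. 1 bandit ← the south bank.  (the south bank: 6M 3B; the north bank: 0M 1B)
3. 2 bandits → the north bank.  (the south bank: 6M 1B; the north bank: 0M 3B)
4. 1 bandit ← the south bank.  (the south bank: 6M 2B; the north bank: 0M 2B)
5. 2 merchants → the north bank.  (the south bank: 4M 2B; the north bank: 2M 2B)
6. 1 bandit ← the south bank.  (the south bank: 4M 3B; the north bank: 2M 1B)
7. 1 merchant and 1 bandit → the north bank.  (the south bank: 3M 2B; the north bank: 3M 2B)
8. 1 bandit ← the south bank.  (the south bank: 3M 3B; the north bank: 3M 1B)
9. 2 bandits → the north bank.  (the south bank: 3M 1B; the north bank: 3M 3B)
10. 1 bandit ← the south bank.  (the south bank: 3M 2B; the north bank: 3M 2B)
11. 1 merchant and 1 bandit → the north bank.  (the south bank: 2M 1B; the north bank: 4M 3B)
12. 1 bandit ← the south bank.  (the south bank: 2M 2B; the north bank: 4M 2B)
13. 2 bandits → the north bank.  (the south bank: 2M 0B; the north bank: 4M 4B)
14. 1 bandit ← the south bank.  (the south bank: 2M 1B; the north bank: 4M 3B)
15. 1 merchant and 1 bandit → the north bank.  (the south bank: 1M 0B; the north bank: 5M 4B)
16. 1 bandit ← the south bank.  (the south bank: 1M 1B; the north bank: 5M 3B)
17. 1 merchant and 1 bandit → the north bank.  (the south bank: 0M 0B; the north bank: 6M 4B)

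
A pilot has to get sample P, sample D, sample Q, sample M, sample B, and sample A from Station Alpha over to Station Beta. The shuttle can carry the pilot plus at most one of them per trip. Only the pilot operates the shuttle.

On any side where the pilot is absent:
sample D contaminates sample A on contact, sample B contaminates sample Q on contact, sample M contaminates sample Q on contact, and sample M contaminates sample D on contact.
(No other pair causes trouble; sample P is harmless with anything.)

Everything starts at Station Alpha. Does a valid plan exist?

Whatever the first load, the items left behind include a forbidden pair without the pilot. No opening move is safe, so no plan exists.

No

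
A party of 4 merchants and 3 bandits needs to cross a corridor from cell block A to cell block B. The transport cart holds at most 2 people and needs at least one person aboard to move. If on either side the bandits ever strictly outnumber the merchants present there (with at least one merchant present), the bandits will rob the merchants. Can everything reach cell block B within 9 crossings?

Counting alone: each trip to cell block B takes at most 2 across and each return brings at least 1 back, so after t trips out (and t−1 returns) at most 2t − (t−1) of the 7 are across; that first reaches 7 at t = 6, so at least 11 crossings are needed.
Since 9 < 11, 9 crossings cannot be enough. (The shortest complete plan in fact takes 11:)
1. 2 bandits → cell block B.  (cell block A: 4M 1B; cell block B: 0M 2B)
2. 1 bandit ← cell block A.  (cell block A: 4M 2B; cell block B: 0M 1B)
3. 2 bandits → cell block B.  (cell block A: 4M 0B; cell block B: 0M 3B)
4. 1 bandit ← cell block A.  (cell block A: 4M 1B; cell block B: 0M 2B)
5. 2 merchants → cell block B.  (cell block A: 2M 1B; cell block B: 2M 2B)
6. 1 bandit ← cell block A.  (cell block A: 2M 2B; cell block B: 2M 1B)
7. 1 merchant and 1 bandit → cell block B.  (cell block A: 1M 1B; cell block B: 3M 2B)
8. 1 merchant ← cell block A.  (cell block A: 2M 1B; cell block B: 2M 2B)
9. 1 merchant and 1 bandit → cell block B.  (cell block A: 1M 0B; cell block B: 3M 3B)
10. 1 bandit ← cell block A.  (cell block A: 1M 1B; cell block B: 3M 2B)
11. 1 merchant and 1 bandit → cell block B.  (cell block A: 0M 0B; cell block B: 4M 3B)

No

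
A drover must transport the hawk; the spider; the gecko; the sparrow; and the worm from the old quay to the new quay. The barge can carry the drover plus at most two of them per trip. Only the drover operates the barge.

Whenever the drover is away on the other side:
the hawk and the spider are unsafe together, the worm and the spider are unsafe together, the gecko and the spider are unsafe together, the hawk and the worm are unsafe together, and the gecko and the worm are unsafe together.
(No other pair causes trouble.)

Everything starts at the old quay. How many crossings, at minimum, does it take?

7

Counting alone: the drover can take at most 2 across per trip to the new quay, so moving all 5 needs at least 3 loaded trips out, with a return between consecutive ones — at least 5 crossings.
The safety rule pushes this higher. Following every safe sequence of crossings, the most of the 5 that can be at the new quay as the barge arrives there on crossing 5 is 4 — never all 5.
So no plan with fewer than 7 crossings exists, and this one achieves 7:
1. Drover goes to the new quay with the spider and the worm.
2. Drover goes back to the old quay with the spider.
3. Drover goes to the new quay with the gecko and the hawk.
4. Drover goes back to the old quay with the worm.
5. Drover goes to the new quay with the sparrow and the spider.
6. Drover goes back to the old quay with the spider.
7. Drover goes to the new quay with the spider and the worm.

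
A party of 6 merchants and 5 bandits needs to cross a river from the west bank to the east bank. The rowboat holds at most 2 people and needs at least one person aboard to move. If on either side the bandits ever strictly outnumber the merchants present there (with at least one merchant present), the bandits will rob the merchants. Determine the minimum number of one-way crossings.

19

Counting alone: each trip to the east bank takes at most 2 across and each return brings at least 1 back, so after t trips out (and t−1 returns) at most 2t − (t−1) of the 11 are across; that first reaches 11 at t = 10, so at least 19 crossings are needed.
The plan below uses exactly 19 crossings, so it is optimal:
1. 2 bandits → the east bank.  (the west bank: 6M 3B; the east bank: 0M 2B)
2. 1 bandit ← the west bank.  (the west bank: 6M 4B; the east bank: 0M 1B)
3. 2 bandits → the east bank.  (the west bank: 6M 2B; the east bank: 0M 3B)
4. 1 bandit ← the west bank.  (the west bank: 6M 3B; the east bank: 0M 2B)
5. 2 merchants → the east bank.  (the west bank: 4M 3B; the east bank: 2M 2B)
6. 1 bandit ← the west bank.  (the west bank: 4M 4B; the east bank: 2M 1B)
7. 1 merchant and 1 bandit → the east bank.  (the west bank: 3M 3B; the east bank: 3M 2B)
8. 1 merchant ← the west bank.  (the west bank: 4M 3B; the east bank: 2M 2B)
9. 1 merchant and 1 bandit → the east bank.  (the west bank: 3M 2B; the east bank: 3M 3B)
10. 1 bandit ← the west bank.  (the west bank: 3M 3B; the east bank: 3M 2B)
11. 1 merchant and 1 bandit → the east bank.  (the west bank: 2M 2B; the east bank: 4M 3B)
12. 1 merchant ← the west bank.  (the west bank: 3M 2B; the east bank: 3M 3B)
13. 1 merchant and 1 bandit → the east bank.  (the west bank: 2M 1B; the east bank: 4M 4B)
14. 1 bandit ← the west bank.  (the west bank: 2M 2B; the east bank: 4M 3B)
15. 1 merchant and 1 bandit → the east bank.  (the west bank: 1M 1B; the east bank: 5M 4B)
16. 1 merchant ← the west bank.  (the west bank: 2M 1B; the east bank: 4M 4B)
17. 1 merchant and 1 bandit → the east bank.  (the west bank: 1M 0B; the east bank: 5M 5B)
18. 1 bandit ← the west bank.  (the west bank: 1M 1B; the east bank: 5M 4B)
19. 1 merchant and 1 bandit → the east bank.  (the west bank: 0M 0B; the east bank: 6M 5B)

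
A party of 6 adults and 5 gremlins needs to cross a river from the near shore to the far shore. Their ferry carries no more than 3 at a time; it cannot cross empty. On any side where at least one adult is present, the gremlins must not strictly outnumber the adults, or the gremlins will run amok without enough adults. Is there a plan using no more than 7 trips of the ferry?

No

Counting alone: each trip to the far shore takes at most 3 across and each return brings at least 1 back, so after t trips out (and t−1 returns) at most 3t − (t−1) of the 11 are across; that first reaches 11 at t = 5, so at least 9 crossings are needed.
Since 7 < 9, 7 crossings cannot be enough. (The shortest complete plan in fact takes 9:)
1. 3 gremlins → the far shore.  (the near shore: 6A 2G; the far shore: 0A 3G)
2. 1 gremlin ← the near shore.  (the near shore: 6A 3G; the far shore: 0A 2G)
3. 3 adults → the far shore.  (the near shore: 3A 3G; the far shore: 3A 2G)
4. 1 adult ← the near shore.  (the near shore: 4A 3G; the far shore: 2A 2G)
5. 2 adults and 1 gremlin → the far shore.  (the near shore: 2A 2G; the far shore: 4A 3G)
6. 1 adult ← the near shore.  (the near shore: 3A 2G; the far shore: 3A 3G)
7. 2 adults and 1 gremlin → the far shore.  (the near shore: 1A 1G; the far shore: 5A 4G)
8. 1 adult ← the near shore.  (the near shore: 2A 1G; the far shore: 4A 4G)
9. 2 adults and 1 gremlin → the far shore.  (the near shore: 0A 0G; the far shore: 6A 5G)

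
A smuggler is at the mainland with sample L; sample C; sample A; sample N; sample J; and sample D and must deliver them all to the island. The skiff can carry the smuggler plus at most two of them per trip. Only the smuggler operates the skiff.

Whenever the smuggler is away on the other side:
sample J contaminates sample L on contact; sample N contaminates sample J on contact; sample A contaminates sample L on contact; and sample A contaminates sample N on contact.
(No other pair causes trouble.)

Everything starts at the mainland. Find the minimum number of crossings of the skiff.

5

Counting alone: the smuggler can take at most 2 across per trip to the island, so moving all 6 needs at least 3 loaded trips out, with a return between consecutive ones — at least 5 crossings.
The plan below uses exactly 5 crossings, so it is optimal:
1. Smuggler goes to the island with sample L and sample N.
2. Smuggler goes back to the mainland alone.
3. Smuggler goes to the island with sample C and sample D.
4. Smuggler goes back to the mainland alone.
5. Smuggler goes to the island with sample A and sample J.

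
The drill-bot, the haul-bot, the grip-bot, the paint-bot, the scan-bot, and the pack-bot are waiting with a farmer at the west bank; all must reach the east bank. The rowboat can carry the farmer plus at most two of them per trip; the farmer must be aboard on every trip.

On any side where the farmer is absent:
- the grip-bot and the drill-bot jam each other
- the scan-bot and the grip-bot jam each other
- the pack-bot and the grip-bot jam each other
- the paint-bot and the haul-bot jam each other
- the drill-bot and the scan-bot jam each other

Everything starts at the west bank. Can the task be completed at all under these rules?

No

Whatever the first load, the items left behind include a forbidden pair without the farmer. No opening move is safe, so no plan exists.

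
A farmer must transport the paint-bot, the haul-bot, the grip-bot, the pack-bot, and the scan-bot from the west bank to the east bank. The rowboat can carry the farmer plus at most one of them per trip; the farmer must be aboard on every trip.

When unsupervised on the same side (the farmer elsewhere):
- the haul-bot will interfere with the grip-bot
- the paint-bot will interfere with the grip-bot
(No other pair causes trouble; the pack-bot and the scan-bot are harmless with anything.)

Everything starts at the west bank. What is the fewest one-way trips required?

11

Counting alone: the farmer can take at most 1 across per trip to the east bank, so moving all 5 needs at least 5 loaded trips out, with a return between consecutive ones — at least 9 crossings.
The safety rule pushes this higher. Following every safe sequence of crossings, the most of the 5 that can be at the east bank as the rowboat arrives there on crossing 9 is 4 — never all 5.
So no plan with fewer than 11 crossings exists, and this one achieves 11:
1. Farmer goes to the east bank with the grip-bot.  [the west bank: the haul-bot, the pack-bot, the paint-bot, the scan-bot | the east bank: the grip-bot]
2. Farmer goes back to the west bank alone.  [the west bank: the haul-bot, the pack-bot, the paint-bot, the scan-bot | the east bank: the grip-bot]
3. Farmer goes to the east bank with the paint-bot.  [the west bank: the haul-bot, the pack-bot, the scan-bot | the east bank: the grip-bot, the paint-bot]
4. Farmer goes back to the west bank with the grip-bot.  [the west bank: the grip-bot, the haul-bot, the pack-bot, the scan-bot | the east bank: the paint-bot]
5. Farmer goes to the east bank with the haul-bot.  [the west bank: the grip-bot, the pack-bot, the scan-bot | the east bank: the haul-bot, the paint-bot]
6. Farmer goes back to the west bank alone.  [the west bank: the grip-bot, the pack-bot, the scan-bot | the east bank: the haul-bot, the paint-bot]
7. Farmer goes to the east bank with the pack-bot.  [the west bank: the grip-bot, the scan-bot | the east bank: the haul-bot, the pack-bot, the paint-bot]
8. Farmer goes back to the west bank alone.  [the west bank: the grip-bot, the scan-bot | the east bank: the haul-bot, the pack-bot, the paint-bot]
9. Farmer goes to the east bank with the scan-bot.  [the west bank: the grip-bot | the east bank: the haul-bot, the pack-bot, the paint-bot, the scan-bot]
10. Farmer goes back to the west bank alone.  [the west bank: the grip-bot | the east bank: the haul-bot, the pack-bot, the paint-bot, the scan-bot]
11. Farmer goes to the east bank with the grip-bot.  [the west bank: — | the east bank: the grip-bot, the haul-bot, the pack-bot, the paint-bot, the scan-bot]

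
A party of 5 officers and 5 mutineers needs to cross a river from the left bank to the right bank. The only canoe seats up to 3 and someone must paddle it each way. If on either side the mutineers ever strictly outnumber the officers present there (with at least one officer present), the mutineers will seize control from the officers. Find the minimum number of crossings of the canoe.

11

Counting alone: each trip to the right bank takes at most 3 across and each return brings at least 1 back, so after t trips out (and t−1 returns) at most 3t − (t−1) of the 10 are across; that first reaches 10 at t = 5, so at least 9 crossings are needed.
The safety rule pushes this higher. Following every safe sequence of crossings, the most of the 10 that can be at the right bank as the canoe arrives there on crossing 9 is 9 — never all 10.
So no plan with fewer than 11 crossings exists, and this one achieves 11:
1. 2 mutineers → the right bank.  (the left bank: 5O 3M; the right bank: 0O 2M)
2. 1 mutineer ← the left bank.  (the left bank: 5O 4M; the right bank: 0O 1M)
3. 3 mutineers → the right bank.  (the left bank: 5O 1M; the right bank: 0O 4M)
4. 1 mutineer ← the left bank.  (the left bank: 5O 2M; the right bank: 0O 3M)
5. 3 officers → the right bank.  (the left bank: 2O 2M; the right bank: 3O 3M)
6. 1 officer and 1 mutineer ← the left bank.  (the left bank: 3O 3M; the right bank: 2O 2M)
7. 3 officers → the right bank.  (the left bank: 0O 3M; the right bank: 5O 2M)
8. 1 mutineer ← the left bank.  (the left bank: 0O 4M; the right bank: 5O 1M)
9. 2 mutineers → the right bank.  (the left bank: 0O 2M; the right bank: 5O 3M)
10. 1 mutineer ← the left bank.  (the left bank: 0O 3M; the right bank: 5O 2M)
11. 3 mutineers → the right bank.  (the left bank: 0O 0M; the right bank: 5O 5M)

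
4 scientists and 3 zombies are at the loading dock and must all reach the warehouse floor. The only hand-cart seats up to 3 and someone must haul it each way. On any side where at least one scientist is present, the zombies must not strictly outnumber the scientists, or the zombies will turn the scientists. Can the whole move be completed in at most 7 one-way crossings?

Yes — this plan uses 5 crossings (≤ 7):
1. 3 zombies → the warehouse floor.  (the loading dock: 4S 0Z; the warehouse floor: 0S 3Z)
2. 1 zombie ← the loading dock.  (the loading dock: 4S 1Z; the warehouse floor: 0S 2Z)
3. 3 scientists → the warehouse floor.  (the loading dock: 1S 1Z; the warehouse floor: 3S 2Z)
4. 1 scientist ← the loading dock.  (the loading dock: 2S 1Z; the warehouse floor: 2S 2Z)
5. 2 scientists and 1 zombie → the warehouse floor.  (the loading dock: 0S 0Z; the warehouse floor: 4S 3Z)

Yes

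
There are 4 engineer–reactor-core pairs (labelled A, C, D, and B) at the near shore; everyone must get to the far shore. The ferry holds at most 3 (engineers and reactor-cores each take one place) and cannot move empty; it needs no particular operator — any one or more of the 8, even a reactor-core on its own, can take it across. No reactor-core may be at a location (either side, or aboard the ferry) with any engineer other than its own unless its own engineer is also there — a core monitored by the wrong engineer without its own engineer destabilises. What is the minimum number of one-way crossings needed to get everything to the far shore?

Counting alone: each trip to the far shore takes at most 3 across and each return brings at least 1 back, so after t trips out (and t−1 returns) at most 3t − (t−1) of the 8 are across; that first reaches 8 at t = 4, so at least 7 crossings are needed.
The safety rule pushes this higher. Following every safe sequence of crossings, the most of the 8 that can be at the far shore as the ferry arrives there on crossing 7 is 7 — never all 8.
So no plan with fewer than 9 crossings exists, and this one achieves 9:
1. engineer A and reactor-core A cross → the far shore.
2. engineer A crosses ← the near shore.
3. engineer A, engineer C, and reactor-core C cross → the far shore.
4. engineer A and reactor-core A cross ← the near shore.
5. engineer A, engineer B, and engineer D cross → the far shore.
6. reactor-core C crosses ← the near shore.
7. reactor-core A and reactor-core C cross → the far shore.
8. reactor-core A crosses ← the near shore.
9. reactor-core A, reactor-core B, and reactor-core D cross → the far shore.

9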